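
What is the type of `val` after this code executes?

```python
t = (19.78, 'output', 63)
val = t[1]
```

Index 1 of tuple is 'output' which is str

str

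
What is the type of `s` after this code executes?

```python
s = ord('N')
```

ord() returns int (Unicode code point)

int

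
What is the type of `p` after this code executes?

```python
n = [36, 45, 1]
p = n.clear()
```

list.clear() returns None

NoneType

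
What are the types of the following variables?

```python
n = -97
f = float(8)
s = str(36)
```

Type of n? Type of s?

n is int; s is str

int, str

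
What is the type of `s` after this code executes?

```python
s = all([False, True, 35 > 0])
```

all() returns bool

bool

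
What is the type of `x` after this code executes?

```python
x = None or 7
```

'or' with None returns the other value (7, int)

int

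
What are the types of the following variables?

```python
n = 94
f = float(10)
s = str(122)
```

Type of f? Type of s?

f is float; s is str

float, str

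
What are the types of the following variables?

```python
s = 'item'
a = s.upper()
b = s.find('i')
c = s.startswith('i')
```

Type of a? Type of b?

str.upper() returns str; str.find() returns int

str, int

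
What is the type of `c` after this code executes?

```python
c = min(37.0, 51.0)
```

min() of floats returns float

float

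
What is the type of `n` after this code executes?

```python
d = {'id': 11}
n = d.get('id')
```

dict.get() returns the value (int) when key is found

int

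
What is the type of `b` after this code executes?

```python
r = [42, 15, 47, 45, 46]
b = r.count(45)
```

list.count() returns int

int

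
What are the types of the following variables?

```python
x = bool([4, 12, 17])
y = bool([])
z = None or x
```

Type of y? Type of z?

bool() returns bool; None or <bool> returns the bool

bool, bool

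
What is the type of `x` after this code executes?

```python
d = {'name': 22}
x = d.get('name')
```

dict.get() returns the value (int) when key is found

int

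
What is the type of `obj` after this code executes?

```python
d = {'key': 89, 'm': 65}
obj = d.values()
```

.values() returns a dict_values view object

dict_values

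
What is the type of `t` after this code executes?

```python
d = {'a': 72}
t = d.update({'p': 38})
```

dict.update() returns None

NoneType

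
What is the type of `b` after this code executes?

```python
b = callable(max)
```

callable() returns bool

bool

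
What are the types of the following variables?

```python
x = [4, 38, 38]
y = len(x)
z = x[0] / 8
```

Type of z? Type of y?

int / int returns float; len() returns int

float, int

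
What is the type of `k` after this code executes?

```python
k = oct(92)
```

oct() returns str representation

str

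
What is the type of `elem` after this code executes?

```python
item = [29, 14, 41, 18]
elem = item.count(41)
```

list.count() returns int

int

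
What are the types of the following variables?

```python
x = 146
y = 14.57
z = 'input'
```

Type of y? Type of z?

y is float; z is str

float, str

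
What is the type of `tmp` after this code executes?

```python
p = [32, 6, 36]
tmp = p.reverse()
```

list.reverse() returns None

NoneType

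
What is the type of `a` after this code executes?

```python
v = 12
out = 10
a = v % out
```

int % int returns int (12 % 10 = 2)

int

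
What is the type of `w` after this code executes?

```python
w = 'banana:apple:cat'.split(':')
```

str.split() returns list

list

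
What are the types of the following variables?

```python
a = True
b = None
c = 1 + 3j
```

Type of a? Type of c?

a is bool; c is complex

bool, complex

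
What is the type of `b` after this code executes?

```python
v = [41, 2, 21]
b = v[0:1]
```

Slicing a list always returns a list

list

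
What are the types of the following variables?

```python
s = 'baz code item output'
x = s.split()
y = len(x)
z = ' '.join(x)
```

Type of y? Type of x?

len() returns int; str.split() returns list

int, list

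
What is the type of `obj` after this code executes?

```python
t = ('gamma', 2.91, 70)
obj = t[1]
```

Index 1 of tuple is 2.91 which is float

float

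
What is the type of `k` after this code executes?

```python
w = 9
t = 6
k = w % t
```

int % int returns int (9 % 6 = 3)

int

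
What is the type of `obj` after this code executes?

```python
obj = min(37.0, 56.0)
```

min() of floats returns float

float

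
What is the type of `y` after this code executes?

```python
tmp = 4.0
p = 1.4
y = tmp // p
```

float // float returns float (floor division preserves float type)

float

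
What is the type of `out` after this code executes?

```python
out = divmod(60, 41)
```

divmod() returns a tuple (quotient, remainder)

tuple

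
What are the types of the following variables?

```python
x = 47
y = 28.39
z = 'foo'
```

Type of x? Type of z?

x is int; z is str

int, str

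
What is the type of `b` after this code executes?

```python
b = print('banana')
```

print() returns None

NoneType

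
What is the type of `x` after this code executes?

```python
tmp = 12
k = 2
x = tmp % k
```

int % int returns int (12 % 2 = 0)

int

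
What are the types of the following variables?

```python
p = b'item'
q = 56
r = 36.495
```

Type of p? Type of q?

p is bytes; q is int

bytes, int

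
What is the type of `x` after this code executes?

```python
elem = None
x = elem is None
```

'is' comparison returns bool

bool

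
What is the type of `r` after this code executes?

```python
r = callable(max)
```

callable() returns bool

bool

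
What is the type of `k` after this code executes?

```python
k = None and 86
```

'and' returns first falsy value (None)

NoneType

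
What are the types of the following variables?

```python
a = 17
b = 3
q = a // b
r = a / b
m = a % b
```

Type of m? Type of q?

int % int returns int; int // int returns int

int, int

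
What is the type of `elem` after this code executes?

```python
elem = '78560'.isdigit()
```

str.isdigit() returns bool

bool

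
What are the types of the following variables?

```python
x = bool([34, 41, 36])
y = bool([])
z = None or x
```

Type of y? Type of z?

bool() returns bool; None or <bool> returns the bool

bool, bool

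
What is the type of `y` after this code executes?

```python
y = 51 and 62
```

'and' returns the last value when all truthy (62, which is int)

int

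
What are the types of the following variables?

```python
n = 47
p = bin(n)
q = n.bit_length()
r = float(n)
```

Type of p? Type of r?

bin() returns str; float() returns float

str, float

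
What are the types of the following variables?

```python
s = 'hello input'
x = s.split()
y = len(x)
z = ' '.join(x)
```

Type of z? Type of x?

str.join() returns str; str.split() returns list

str, list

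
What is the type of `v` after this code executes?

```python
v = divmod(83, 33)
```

divmod() returns a tuple (quotient, remainder)

tuple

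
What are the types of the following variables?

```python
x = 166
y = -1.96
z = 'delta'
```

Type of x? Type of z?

x is int; z is str

int, str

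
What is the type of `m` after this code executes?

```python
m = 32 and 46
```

'and' returns the last value when all truthy (46, which is int)

int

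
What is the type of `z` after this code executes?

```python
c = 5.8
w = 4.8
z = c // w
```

float // float returns float (floor division preserves float type)

float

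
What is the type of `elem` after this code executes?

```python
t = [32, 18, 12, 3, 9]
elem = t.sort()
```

list.sort() returns None (sorts in place)

NoneType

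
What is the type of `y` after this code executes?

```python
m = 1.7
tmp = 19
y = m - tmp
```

float - int returns float (1.7 - 19 = -17.3)

float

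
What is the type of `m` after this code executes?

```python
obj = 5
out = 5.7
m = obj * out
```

int * float returns float (5 * 5.7 = 28.5)

float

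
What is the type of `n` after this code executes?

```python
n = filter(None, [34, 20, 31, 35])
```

filter() returns a filter iterator object

filter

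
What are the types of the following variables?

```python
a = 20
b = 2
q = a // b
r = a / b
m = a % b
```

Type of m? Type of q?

int % int returns int; int // int returns int

int, int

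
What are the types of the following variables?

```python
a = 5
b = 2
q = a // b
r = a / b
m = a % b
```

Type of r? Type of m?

int / int returns float; int % int returns int

float, int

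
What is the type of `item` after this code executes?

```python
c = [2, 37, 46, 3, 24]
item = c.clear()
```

list.clear() returns None

NoneType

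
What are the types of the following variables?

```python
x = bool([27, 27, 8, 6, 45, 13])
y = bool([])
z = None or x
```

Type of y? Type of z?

bool() returns bool; None or <bool> returns the bool

bool, bool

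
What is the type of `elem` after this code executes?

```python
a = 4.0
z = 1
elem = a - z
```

float - int returns float (4.0 - 1 = 3.0)

float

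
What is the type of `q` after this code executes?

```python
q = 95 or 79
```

'or' returns the first truthy value (95, which is int)

int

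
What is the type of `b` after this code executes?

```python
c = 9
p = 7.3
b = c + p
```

int + float returns float (9 + 7.3 = 16.3)

float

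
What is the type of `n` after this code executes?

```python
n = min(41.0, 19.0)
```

min() of floats returns float

float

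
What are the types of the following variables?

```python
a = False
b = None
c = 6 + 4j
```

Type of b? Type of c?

b is NoneType; c is complex

NoneType, complex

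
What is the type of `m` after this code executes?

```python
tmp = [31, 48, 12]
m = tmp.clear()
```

list.clear() returns None

NoneType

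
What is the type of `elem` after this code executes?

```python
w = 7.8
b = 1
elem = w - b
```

float - int returns float (7.8 - 1 = 6.8)

float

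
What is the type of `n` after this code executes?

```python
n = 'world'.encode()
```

str.encode() returns bytes

bytes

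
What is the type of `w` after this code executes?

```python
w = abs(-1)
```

abs() of int returns int

int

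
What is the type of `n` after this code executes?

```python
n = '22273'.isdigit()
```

str.isdigit() returns bool

bool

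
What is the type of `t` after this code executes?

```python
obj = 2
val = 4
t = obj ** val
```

int ** positive int returns int (2 ** 4 = 16)

int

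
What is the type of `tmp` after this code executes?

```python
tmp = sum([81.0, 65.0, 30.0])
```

sum() of floats returns float

float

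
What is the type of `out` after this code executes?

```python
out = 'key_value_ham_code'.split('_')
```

str.split() returns list

list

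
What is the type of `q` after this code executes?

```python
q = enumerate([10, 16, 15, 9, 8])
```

enumerate() returns an enumerate iterator object

enumerate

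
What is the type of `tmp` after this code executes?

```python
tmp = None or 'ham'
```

'or' with None returns the other value ('ham', str)

str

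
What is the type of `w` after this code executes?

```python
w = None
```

None has type NoneType

NoneType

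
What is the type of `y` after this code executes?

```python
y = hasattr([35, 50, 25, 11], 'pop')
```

hasattr() returns bool

bool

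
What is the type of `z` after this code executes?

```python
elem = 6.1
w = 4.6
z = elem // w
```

float // float returns float (floor division preserves float type)

float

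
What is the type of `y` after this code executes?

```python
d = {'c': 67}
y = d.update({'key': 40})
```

dict.update() returns None

NoneType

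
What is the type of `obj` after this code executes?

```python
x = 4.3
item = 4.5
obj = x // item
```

float // float returns float (floor division preserves float type)

float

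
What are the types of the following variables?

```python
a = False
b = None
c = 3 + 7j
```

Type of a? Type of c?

a is bool; c is complex

bool, complex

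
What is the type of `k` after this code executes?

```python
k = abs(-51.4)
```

abs() of float returns float

float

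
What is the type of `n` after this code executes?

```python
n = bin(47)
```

bin() returns str representation

str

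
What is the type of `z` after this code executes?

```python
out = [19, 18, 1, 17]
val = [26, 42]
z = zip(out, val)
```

zip() returns a zip iterator object

zip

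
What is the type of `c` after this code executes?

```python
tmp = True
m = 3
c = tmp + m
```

bool + int returns int (True is 1, so 1 + 3 = 4)

int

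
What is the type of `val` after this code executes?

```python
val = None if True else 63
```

Ternary: condition is True, if branch (None) taken → NoneType

NoneType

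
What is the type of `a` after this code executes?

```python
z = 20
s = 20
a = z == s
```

Equality comparison returns bool

bool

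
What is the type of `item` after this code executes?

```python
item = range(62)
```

range() returns a range object

range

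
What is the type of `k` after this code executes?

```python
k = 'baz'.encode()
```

str.encode() returns bytes

bytes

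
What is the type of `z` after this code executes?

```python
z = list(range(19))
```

list(range(...)) returns list

list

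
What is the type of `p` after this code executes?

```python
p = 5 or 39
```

'or' returns the first truthy value (5, which is int)

int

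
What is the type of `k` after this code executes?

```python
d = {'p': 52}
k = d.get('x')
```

dict.get() returns None when key 'x' is not found and no default given

NoneType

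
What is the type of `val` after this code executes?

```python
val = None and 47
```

'and' returns first falsy value (None)

NoneType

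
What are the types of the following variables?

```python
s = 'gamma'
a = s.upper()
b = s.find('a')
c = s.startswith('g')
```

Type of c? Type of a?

str.startswith() returns bool; str.upper() returns str

bool, str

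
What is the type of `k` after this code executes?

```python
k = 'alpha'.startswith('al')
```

str.startswith() returns bool

bool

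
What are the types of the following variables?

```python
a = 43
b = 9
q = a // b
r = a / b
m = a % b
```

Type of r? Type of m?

int / int returns float; int % int returns int

float, int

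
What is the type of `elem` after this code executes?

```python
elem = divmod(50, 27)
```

divmod() returns a tuple (quotient, remainder)

tuple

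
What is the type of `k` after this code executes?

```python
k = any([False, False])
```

any() returns bool

bool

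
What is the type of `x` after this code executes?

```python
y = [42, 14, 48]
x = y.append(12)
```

list.append() returns None (mutates in place)

NoneType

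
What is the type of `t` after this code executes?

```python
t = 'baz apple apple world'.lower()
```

str.lower() returns str

str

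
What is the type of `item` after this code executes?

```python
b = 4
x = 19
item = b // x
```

int // int returns int (4 // 19 = 0)

int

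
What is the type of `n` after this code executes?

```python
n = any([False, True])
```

any() returns bool

bool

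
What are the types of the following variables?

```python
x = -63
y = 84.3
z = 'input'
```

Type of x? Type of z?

x is int; z is str

int, str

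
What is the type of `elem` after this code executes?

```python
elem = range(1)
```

range() returns a range object

range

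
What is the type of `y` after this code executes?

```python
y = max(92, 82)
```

max() of ints returns int

int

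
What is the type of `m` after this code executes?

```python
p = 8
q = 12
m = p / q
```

int / int always returns float in Python 3 (8 / 12 = 0.666667)

float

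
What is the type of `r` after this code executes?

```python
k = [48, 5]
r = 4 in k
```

'in' operator returns bool

bool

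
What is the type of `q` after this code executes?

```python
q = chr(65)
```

chr() returns str (single character)

str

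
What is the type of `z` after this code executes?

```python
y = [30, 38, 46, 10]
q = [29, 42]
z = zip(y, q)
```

zip() returns a zip iterator object

zip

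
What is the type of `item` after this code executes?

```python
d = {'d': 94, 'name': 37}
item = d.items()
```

dict.items() returns a dict_items view

dict_items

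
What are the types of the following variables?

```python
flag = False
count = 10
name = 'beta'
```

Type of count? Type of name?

count is int; name is str

int, str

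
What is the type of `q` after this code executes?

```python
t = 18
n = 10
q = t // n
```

int // int returns int (18 // 10 = 1)

int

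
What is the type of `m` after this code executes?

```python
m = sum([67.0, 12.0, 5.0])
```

sum() of floats returns float

float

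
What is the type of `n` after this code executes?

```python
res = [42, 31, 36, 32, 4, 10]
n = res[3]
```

Indexing a list of ints returns int (res[3] = 32)

int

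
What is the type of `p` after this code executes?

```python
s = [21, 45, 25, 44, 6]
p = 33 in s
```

'in' operator returns bool

bool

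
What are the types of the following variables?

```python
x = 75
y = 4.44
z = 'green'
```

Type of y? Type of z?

y is float; z is str

float, str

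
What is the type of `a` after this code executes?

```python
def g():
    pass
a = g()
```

A function with no return statement returns None

NoneType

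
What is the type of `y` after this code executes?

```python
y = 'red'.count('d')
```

str.count() returns int

int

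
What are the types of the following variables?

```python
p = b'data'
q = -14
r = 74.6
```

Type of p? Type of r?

p is bytes; r is float

bytes, float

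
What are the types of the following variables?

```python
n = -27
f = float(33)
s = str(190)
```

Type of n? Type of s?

n is int; s is str

int, str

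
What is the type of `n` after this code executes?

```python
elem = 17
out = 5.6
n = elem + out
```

int + float returns float (17 + 5.6 = 22.6)

float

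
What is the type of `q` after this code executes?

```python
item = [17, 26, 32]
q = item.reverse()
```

list.reverse() returns None

NoneType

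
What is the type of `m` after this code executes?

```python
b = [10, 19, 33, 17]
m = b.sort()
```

list.sort() returns None (sorts in place)

NoneType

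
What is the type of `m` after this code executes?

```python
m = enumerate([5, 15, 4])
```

enumerate() returns an enumerate iterator object

enumerate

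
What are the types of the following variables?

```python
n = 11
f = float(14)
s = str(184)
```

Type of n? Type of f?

n is int; f is float

int, float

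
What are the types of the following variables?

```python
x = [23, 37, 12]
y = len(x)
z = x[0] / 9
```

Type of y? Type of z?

len() returns int; int / int returns float

int, float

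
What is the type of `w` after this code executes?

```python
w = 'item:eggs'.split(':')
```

str.split() returns list

list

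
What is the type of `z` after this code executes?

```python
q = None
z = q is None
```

'is' comparison returns bool

bool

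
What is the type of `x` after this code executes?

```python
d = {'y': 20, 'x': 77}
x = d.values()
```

.values() returns a dict_values view object

dict_values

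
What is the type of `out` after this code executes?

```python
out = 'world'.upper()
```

str.upper() returns str

str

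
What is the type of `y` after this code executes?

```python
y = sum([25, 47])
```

sum() of ints returns int

int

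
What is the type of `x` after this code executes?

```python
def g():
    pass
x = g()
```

A function with no return statement returns None

NoneType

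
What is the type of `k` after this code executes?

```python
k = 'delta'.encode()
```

str.encode() returns bytes

bytes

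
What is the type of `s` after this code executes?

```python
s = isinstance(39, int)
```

isinstance() returns bool

bool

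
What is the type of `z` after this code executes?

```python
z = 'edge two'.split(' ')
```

str.split() returns list

list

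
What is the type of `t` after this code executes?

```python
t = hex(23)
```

hex() returns str representation

str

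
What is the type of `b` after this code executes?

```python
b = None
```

None has type NoneType

NoneType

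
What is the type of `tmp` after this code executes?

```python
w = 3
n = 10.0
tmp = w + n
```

int + float returns float (3 + 10.0 = 13.0)

float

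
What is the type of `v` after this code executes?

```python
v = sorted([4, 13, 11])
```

sorted() always returns list

list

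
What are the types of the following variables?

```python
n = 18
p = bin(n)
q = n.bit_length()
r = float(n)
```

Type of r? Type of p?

float() returns float; bin() returns str

float, str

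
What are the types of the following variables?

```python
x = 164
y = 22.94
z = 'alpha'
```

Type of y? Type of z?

y is float; z is str

float, str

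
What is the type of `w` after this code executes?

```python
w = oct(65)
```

oct() returns str representation

str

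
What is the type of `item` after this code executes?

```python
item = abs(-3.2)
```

abs() of float returns float

float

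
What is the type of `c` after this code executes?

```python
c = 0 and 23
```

'and' returns the first falsy value (0, which is int)

int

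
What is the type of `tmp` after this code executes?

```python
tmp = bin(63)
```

bin() returns str representation

str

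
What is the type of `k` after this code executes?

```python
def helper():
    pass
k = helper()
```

A function with no return statement returns None

NoneType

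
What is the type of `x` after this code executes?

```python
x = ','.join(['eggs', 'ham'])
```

str.join() returns str

str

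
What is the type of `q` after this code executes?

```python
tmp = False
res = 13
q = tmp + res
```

bool + int returns int (False is 0, so 0 + 13 = 13)

int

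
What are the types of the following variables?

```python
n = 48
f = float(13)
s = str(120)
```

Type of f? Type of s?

f is float; s is str

float, str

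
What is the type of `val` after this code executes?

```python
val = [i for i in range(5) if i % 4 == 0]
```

A list comprehension [...] produces a list

list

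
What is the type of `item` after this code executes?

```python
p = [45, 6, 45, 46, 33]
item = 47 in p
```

'in' operator returns bool

bool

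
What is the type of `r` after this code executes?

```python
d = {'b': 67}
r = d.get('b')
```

dict.get() returns the value (int) when key is found

int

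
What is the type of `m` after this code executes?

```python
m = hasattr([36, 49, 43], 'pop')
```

hasattr() returns bool

bool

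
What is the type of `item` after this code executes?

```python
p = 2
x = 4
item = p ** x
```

int ** positive int returns int (2 ** 4 = 16)

int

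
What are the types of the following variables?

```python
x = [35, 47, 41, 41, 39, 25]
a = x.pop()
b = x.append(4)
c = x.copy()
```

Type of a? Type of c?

list.pop() returns the element (int); list.copy() returns list

int, list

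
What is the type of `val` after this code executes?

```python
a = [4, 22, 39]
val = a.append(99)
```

list.append() returns None (mutates in place)

NoneType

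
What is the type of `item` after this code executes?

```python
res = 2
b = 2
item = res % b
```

int % int returns int (2 % 2 = 0)

int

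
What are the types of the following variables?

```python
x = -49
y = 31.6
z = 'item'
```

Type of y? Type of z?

y is float; z is str

float, str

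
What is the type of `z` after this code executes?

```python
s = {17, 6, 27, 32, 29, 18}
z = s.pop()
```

Popping from a set of ints returns int

int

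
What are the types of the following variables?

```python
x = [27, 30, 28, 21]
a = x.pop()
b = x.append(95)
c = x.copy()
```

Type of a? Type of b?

list.pop() returns the element (int); list.append() returns None

int, NoneType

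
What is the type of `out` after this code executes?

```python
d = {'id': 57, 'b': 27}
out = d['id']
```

Accessing dict[str, int] with key 'id' returns int value 57

int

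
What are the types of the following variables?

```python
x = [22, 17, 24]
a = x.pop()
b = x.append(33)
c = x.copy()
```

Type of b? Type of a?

list.append() returns None; list.pop() returns the element (int)

NoneType, int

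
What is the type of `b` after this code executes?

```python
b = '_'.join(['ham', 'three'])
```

str.join() returns str

str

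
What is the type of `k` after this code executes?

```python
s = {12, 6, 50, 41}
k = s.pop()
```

Popping from a set of ints returns int

int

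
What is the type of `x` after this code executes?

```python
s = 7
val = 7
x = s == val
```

Equality comparison returns bool

bool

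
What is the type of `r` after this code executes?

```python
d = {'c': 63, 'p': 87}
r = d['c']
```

Accessing dict[str, int] with key 'c' returns int value 63

int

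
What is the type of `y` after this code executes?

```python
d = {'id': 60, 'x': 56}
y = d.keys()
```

.keys() returns a dict_keys view object

dict_keys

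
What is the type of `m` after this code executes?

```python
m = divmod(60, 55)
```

divmod() returns a tuple (quotient, remainder)

tuple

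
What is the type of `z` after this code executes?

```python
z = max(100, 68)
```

max() of ints returns int

int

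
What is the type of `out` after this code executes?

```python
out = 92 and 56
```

'and' returns the last value when all truthy (56, which is int)

int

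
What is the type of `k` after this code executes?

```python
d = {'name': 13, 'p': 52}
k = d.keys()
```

.keys() returns a dict_keys view object

dict_keys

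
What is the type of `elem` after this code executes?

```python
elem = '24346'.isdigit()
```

str.isdigit() returns bool

bool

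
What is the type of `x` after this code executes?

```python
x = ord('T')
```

ord() returns int (Unicode code point)

int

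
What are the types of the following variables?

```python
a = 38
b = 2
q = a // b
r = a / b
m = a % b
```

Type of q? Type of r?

int // int returns int; int / int returns float

int, float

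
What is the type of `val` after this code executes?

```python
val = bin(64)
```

bin() returns str representation

str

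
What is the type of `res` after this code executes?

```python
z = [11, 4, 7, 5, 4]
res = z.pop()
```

list.pop() returns the popped element (int here)

int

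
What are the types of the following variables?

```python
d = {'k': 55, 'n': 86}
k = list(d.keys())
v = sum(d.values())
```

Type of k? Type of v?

list(...) returns list; sum of int values returns int

list, int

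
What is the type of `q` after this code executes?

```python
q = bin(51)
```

bin() returns str representation

str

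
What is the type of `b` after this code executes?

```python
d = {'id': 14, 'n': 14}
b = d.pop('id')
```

dict.pop() returns the value (int)

int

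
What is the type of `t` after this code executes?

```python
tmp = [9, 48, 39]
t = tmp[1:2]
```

Slicing a list always returns a list

list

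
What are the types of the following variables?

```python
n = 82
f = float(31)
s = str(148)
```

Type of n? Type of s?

n is int; s is str

int, str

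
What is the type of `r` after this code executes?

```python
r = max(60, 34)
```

max() of ints returns int

int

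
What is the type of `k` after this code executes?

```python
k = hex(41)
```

hex() returns str representation

str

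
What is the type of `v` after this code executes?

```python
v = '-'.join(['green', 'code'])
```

str.join() returns str

str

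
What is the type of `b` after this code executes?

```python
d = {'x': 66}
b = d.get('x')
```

dict.get() returns the value (int) when key is found

int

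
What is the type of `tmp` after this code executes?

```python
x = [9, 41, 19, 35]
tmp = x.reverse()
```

list.reverse() returns None

NoneType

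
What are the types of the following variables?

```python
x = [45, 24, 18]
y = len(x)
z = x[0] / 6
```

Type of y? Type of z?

len() returns int; int / int returns float

int, float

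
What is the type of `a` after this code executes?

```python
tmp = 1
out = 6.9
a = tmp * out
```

int * float returns float (1 * 6.9 = 6.9)

float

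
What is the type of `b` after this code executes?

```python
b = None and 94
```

'and' returns first falsy value (None)

NoneType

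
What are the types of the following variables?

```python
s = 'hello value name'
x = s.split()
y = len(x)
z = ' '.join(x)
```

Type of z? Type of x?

str.join() returns str; str.split() returns list

str, list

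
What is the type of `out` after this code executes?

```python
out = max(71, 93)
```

max() of ints returns int

int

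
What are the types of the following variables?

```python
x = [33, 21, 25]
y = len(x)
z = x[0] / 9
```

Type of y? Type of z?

len() returns int; int / int returns float

int, float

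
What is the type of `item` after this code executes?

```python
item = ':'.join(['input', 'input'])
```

str.join() returns str

str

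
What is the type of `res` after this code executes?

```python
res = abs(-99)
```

abs() of int returns int

int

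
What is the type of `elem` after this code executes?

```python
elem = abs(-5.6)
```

abs() of float returns float

float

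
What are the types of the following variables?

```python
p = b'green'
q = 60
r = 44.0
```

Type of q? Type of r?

q is int; r is float

int, float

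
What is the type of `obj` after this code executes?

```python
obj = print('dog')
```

print() returns None

NoneType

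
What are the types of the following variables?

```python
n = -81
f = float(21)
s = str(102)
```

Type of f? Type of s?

f is float; s is str

float, str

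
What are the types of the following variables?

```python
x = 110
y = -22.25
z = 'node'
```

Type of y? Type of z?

y is float; z is str

float, str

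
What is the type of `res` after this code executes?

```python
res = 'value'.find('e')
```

str.find() returns int (index, or -1)

int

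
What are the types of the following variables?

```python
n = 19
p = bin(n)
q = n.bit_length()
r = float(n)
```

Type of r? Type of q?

float() returns float; int.bit_length() returns int

float, int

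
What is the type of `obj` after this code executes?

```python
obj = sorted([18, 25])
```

sorted() always returns list

list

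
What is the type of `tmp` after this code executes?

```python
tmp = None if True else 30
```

Ternary: condition is True, if branch (None) taken → NoneType

NoneType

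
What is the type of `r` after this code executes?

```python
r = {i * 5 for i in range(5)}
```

A set comprehension {expr for x in iterable} produces a set

set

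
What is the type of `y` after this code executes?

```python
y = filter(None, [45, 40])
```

filter() returns a filter iterator object

filter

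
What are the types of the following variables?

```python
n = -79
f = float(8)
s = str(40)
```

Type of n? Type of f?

n is int; f is float

int, float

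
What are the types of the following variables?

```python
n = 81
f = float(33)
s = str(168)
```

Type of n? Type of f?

n is int; f is float

int, float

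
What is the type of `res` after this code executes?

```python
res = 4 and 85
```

'and' returns the last value when all truthy (85, which is int)

int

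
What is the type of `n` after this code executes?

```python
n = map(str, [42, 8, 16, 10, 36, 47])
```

map() returns a map iterator object

map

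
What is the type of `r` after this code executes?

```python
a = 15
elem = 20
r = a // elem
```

int // int returns int (15 // 20 = 0)

int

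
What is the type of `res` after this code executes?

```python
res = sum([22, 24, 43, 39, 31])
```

sum() of ints returns int

int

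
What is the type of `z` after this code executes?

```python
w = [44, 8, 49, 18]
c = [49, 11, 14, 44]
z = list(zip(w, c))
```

list(zip(...)) returns a list of tuples

list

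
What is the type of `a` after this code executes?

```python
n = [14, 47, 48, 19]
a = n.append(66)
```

list.append() returns None (mutates in place)

NoneType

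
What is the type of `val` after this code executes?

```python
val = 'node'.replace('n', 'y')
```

str.replace() returns str

str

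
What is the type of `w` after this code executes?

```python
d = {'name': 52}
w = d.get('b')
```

dict.get() returns None when key 'b' is not found and no default given

NoneType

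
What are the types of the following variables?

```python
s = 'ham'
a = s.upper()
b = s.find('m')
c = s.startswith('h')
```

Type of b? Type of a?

str.find() returns int; str.upper() returns str

int, str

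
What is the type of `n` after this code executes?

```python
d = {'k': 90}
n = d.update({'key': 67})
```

dict.update() returns None

NoneType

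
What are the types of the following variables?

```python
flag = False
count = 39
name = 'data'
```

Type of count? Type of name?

count is int; name is str

int, str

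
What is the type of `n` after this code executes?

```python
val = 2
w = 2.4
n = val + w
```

int + float returns float (2 + 2.4 = 4.4)

float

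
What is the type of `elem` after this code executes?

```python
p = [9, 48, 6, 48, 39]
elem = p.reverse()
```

list.reverse() returns None

NoneType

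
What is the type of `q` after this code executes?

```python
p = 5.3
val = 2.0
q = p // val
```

float // float returns float (floor division preserves float type)

float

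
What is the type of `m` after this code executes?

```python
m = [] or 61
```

'or' returns first truthy value (61, which is int)

int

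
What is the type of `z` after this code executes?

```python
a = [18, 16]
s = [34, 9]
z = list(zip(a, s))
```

list(zip(...)) returns a list of tuples

list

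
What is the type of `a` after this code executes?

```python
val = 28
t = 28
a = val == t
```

Equality comparison returns bool

bool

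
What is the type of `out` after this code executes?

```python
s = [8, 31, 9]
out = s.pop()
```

list.pop() returns the popped element (int here)

int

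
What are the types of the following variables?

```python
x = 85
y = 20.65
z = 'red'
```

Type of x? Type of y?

x is int; y is float

int, float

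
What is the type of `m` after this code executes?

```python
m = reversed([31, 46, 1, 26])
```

reversed() on a list returns a list_reverseiterator

list_reverseiterator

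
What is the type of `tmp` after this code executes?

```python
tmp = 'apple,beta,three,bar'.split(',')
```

str.split() returns list

list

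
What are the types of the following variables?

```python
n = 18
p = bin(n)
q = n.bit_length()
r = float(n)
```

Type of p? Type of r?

bin() returns str; float() returns float

str, float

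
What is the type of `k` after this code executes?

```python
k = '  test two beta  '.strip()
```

str.strip() returns str

str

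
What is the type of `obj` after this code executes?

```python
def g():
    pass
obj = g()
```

A function with no return statement returns None

NoneType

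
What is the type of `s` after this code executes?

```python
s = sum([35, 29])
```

sum() of ints returns int

int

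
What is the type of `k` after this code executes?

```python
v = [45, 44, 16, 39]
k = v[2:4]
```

Slicing a list always returns a list

list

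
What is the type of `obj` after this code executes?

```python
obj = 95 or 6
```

'or' returns the first truthy value (95, which is int)

int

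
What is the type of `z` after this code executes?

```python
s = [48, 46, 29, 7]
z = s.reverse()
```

list.reverse() returns None

NoneType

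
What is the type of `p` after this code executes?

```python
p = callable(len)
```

callable() returns bool

bool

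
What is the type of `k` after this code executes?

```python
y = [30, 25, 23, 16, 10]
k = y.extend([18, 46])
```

list.extend() returns None

NoneType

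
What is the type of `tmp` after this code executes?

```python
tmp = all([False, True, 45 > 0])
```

all() returns bool

bool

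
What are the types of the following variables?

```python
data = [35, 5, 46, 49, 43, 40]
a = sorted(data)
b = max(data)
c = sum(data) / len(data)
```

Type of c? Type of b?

int / int returns float; max of ints returns int

float, int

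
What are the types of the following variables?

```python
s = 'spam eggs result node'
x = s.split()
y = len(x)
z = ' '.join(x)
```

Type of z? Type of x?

str.join() returns str; str.split() returns list

str, list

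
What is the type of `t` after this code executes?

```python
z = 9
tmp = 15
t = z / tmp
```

int / int always returns float in Python 3 (9 / 15 = 0.6)

float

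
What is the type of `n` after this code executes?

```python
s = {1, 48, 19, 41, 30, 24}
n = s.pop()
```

Popping from a set of ints returns int

int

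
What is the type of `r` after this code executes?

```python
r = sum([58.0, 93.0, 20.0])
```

sum() of floats returns float

float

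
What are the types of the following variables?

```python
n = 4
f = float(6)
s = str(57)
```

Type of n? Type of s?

n is int; s is str

int, str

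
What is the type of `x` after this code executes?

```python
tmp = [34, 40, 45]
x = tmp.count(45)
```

list.count() returns int

int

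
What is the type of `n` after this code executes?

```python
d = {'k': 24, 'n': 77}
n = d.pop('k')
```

dict.pop() returns the value (int)

int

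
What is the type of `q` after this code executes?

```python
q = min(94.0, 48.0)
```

min() of floats returns float

float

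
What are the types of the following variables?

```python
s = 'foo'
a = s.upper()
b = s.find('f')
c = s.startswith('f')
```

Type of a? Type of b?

str.upper() returns str; str.find() returns int

str, int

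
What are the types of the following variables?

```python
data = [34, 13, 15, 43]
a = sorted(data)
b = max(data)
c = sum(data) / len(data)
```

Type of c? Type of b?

int / int returns float; max of ints returns int

float, int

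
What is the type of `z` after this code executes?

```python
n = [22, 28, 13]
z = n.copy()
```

list.copy() returns list

list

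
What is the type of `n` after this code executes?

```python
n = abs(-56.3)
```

abs() of float returns float

float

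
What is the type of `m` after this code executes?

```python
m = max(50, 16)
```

max() of ints returns int

int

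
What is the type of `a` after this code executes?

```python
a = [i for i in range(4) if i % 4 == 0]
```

A list comprehension [...] produces a list

list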